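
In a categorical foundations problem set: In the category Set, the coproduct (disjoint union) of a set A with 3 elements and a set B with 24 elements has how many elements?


In Set, the coproduct A + B is the disjoint union.
|A + B| = |A| + |B| = 3 + 24 = 27

27


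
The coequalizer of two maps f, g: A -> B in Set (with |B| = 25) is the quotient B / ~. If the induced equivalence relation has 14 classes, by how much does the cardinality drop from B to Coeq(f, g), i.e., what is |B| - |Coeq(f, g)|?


The coequalizer Coeq(f, g) = B / ~ has one element per equivalence class.
|B| = 25, |Coeq(f, g)| = 14.
|B| - |Coeq(f, g)| = 25 - 14 = 11.

11


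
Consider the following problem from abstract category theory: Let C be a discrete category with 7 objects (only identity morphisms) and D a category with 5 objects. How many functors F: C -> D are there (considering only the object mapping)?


A functor from a discrete category C to D is determined by
where each object maps. Each of the 7 objects of C can map
to any of the 5 objects of D independently.
Number of functors = 5^7 = 78125

78125


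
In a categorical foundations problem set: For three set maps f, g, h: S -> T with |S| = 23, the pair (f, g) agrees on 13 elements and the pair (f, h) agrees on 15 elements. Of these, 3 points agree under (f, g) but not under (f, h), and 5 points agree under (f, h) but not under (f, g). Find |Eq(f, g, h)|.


Eq(f, g, h) is the triple-agreement set: points in S where all three
maps take the same value. Using inclusion-exclusion on the pairwise data:
Pair (f, g) agrees on 13 points; pair (f, h) on 15 points.
Points agreeing under (f, g) but not (f, h) = 3; under (f, h) but not (f, g) = 5.
Triple-agreement = agreement-in-(f, g) minus points that agree under (f, g) but not (f, h):
|Eq(f, g, h)| = 13 - 3 = 10
(cross-check via (f, h): 15 - 5 = 10.)

10


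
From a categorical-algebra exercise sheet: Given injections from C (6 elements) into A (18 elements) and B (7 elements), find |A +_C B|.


The pushout A +_C B identifies the images of C in A and B.
|A +_C B| = |A| + |B| - |C| (for injections).
= 18 + 7 - 6 = 19

19


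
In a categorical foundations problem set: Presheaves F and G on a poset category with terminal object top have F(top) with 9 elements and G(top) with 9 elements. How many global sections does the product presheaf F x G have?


Global sections of a presheaf on a poset with terminal top satisfy
Gamma(H) ~ H(top). Presheaves admit pointwise products, so
(F x G)(top) = F(top) x G(top) (Cartesian product).
|Gamma(F x G)| = |F(top)| * |G(top)| = 9 * 9 = 81.

81


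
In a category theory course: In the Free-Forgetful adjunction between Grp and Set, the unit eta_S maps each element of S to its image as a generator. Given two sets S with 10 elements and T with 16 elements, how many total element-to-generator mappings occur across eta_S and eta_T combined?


The unit eta_X: X -> U(F(X)) of the Free-Forgetful adjunction
maps each element of X to a generator of F(X). For X = S + T (disjoint
union in Set), |S + T| = |S| + |T|.
Total mappings = 10 + 16 = 26.

26


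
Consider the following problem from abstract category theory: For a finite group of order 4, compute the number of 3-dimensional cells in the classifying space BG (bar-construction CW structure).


In the bar-construction CW model of BG, the n-cells are indexed by
n-tuples [g_1|...|g_n] of non-identity elements of G (degenerate
simplices with some g_i = e do not contribute cells), so there are
(|G| - 1)^n n-cells.
For dim = 3 with |G| = 4:
cells = (4 - 1)^3 = 3^3 = 27

27


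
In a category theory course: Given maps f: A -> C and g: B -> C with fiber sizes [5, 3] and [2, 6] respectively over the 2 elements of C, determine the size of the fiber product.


The pullback A x_C B consists of pairs (a, b) with f(a) = g(b).
For each element c in C, the fiber product has |f^-1(c)| * |g^-1(c)| elements.
Summing over C: 5 * 2 + 3 * 6
= 10 + 18 = 28

28


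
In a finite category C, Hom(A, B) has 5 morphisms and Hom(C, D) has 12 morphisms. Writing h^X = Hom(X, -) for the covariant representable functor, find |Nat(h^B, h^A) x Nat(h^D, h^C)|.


By the Yoneda lemma, Nat(h^B, h^A) is isomorphic to Hom(A, B),
so |Nat(h^B, h^A)| = |Hom(A, B)| and |Nat(h^D, h^C)| = |Hom(C, D)|.
|Hom(A, B)| = 5, |Hom(C, D)| = 12.
|Nat(h^B, h^A) x Nat(h^D, h^C)| = 5 * 12 = 60

60


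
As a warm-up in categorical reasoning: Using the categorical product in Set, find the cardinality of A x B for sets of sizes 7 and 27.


In Set, the product A x B is the Cartesian product.
By the universal property, |A x B| = |A| * |B|.
|A x B| = 7 * 27 = 189

189


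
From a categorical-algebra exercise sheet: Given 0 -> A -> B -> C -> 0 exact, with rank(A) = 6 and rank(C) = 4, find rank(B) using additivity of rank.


For a short exact sequence 0 -> A -> B -> C -> 0,
rank is additive: rank(B) = rank(A) + rank(C).
rank(B) = 6 + 4 = 10

10


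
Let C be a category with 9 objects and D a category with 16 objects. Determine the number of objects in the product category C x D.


The product category C x D has objects that are pairs (c, d).
Number of pairs = |Ob(C)| * |Ob(D)| = 9 * 16 = 144

144


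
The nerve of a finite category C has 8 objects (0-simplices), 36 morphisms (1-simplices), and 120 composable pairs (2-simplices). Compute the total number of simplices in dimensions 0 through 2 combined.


The 2-skeleton of the nerve N(C) consists of simplices in dimensions 0, 1, 2:
  |N(C)_0| = 8 (objects)
  |N(C)_1| = 36 (morphisms)
  |N(C)_2| = 120 (composable pairs)
Total = 8 + 36 + 120 = 164

164


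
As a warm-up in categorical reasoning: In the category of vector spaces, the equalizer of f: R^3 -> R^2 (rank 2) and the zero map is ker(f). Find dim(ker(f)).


The equalizer of f and the zero map is ker(f).
By the rank-nullity theorem: dim(ker(f)) = dim(domain) - rank(f).
dim(ker(f)) = 3 - 2 = 1

1


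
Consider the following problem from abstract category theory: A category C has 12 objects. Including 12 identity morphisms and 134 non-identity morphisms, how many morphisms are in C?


Each object has an identity morphism, giving 12 identities.
Adding the 134 non-identity morphisms:
Total = 12 + 134 = 146

146


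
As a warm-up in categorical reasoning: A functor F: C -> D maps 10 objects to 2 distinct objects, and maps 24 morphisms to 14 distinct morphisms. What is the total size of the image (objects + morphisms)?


The image of F consists of distinct objects and distinct morphisms.
|Im(F)| on objects = 2
|Im(F)| on morphisms = 14
Total image cardinality = 2 + 14 = 16

16


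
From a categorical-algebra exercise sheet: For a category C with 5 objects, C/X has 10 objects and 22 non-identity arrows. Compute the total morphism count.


In the slice category C/X, objects are morphisms to X.
Identity morphisms: 10 (one per object of C/X).
Non-identity morphisms: 22.
Total = 10 + 22 = 32

32


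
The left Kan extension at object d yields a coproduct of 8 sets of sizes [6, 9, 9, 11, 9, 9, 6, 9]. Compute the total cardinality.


Pointwise, the left Kan extension (Lan_F H)(d) is the colimit, indexed
by the comma category (F downarrow d), of H composed with the
projection (F downarrow d) -> C. Here that colimit is given
as a coproduct (disjoint union) of sets, so its cardinality is the
sum of the sizes of the summands.
Coproduct of sets with sizes: 6 + 9 + 9 + 11 + 9 + 9 + 6 + 9
= 68

68


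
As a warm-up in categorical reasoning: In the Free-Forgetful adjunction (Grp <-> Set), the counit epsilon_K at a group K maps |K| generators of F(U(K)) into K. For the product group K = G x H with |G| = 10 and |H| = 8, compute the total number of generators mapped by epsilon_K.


The counit epsilon_K: F(U(K)) -> K of the Free-Forgetful adjunction
maps |K| generators of F(U(K)) into K. For K = G x H (the product group),
|G x H| = |G| * |H|.
Total generators mapped = 10 * 8 = 80.

80


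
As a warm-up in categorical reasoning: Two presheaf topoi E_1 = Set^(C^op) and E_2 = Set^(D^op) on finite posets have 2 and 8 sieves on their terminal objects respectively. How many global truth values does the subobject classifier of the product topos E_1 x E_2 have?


In a product of presheaf topoi E_1 x E_2, the subobject classifier
is Omega = Omega_1 x Omega_2 (componentwise), so
|Omega(top)| = |Omega_1(top_1)| * |Omega_2(top_2)|.
= 2 * 8 = 16.

16


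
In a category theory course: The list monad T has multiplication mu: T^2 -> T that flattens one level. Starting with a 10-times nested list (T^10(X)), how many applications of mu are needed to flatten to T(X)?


Each application of mu: T^2 -> T removes one layer of nesting.
Starting at depth 10 (i.e., T^10(X)), we need to reach T(X).
Number of mu applications = 10 - 1 = 9

9


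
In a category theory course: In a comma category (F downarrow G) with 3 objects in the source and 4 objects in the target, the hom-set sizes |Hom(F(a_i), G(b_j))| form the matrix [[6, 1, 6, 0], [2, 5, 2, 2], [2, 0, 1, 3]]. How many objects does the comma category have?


Objects of (F downarrow G) are triples (a, b, h: F(a)->G(b)).
The count equals the sum of all entries in the hom-matrix.
sum(row 0) = 13
sum(row 1) = 11
sum(row 2) = 6
Grand total = 30

30


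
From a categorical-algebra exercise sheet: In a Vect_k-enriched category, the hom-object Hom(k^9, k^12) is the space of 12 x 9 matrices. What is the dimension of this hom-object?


In Vect-enriched categories, Hom(k^n, k^m) is the space of m x n matrices.
dim(Hom(k^9, k^12)) = 12 * 9 = 108

108


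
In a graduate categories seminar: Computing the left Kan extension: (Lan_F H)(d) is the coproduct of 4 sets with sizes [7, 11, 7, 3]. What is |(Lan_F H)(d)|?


Pointwise, the left Kan extension (Lan_F H)(d) is the colimit, indexed
by the comma category (F downarrow d), of H composed with the
projection (F downarrow d) -> C. Here that colimit is given
as a coproduct (disjoint union) of sets, so its cardinality is the
sum of the sizes of the summands.
Coproduct of sets with sizes: 7 + 11 + 7 + 3
= 28

28


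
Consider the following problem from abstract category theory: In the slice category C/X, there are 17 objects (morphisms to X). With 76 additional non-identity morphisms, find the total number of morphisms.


In the slice category C/X, objects are morphisms to X.
Identity morphisms: 17 (one per object of C/X).
Non-identity morphisms: 76.
Total = 17 + 76 = 93

93


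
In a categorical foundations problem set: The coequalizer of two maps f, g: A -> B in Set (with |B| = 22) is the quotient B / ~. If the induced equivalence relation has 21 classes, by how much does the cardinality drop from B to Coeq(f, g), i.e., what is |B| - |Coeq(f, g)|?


The coequalizer Coeq(f, g) = B / ~ has one element per equivalence class.
|B| = 22, |Coeq(f, g)| = 21.
|B| - |Coeq(f, g)| = 22 - 21 = 1.

1


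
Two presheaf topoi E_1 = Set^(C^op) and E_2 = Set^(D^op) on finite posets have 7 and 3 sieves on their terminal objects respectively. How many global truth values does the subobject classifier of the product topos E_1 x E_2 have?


In a product of presheaf topoi E_1 x E_2, the subobject classifier
is Omega = Omega_1 x Omega_2 (componentwise), so
|Omega(top)| = |Omega_1(top_1)| * |Omega_2(top_2)|.
= 7 * 3 = 21.

21


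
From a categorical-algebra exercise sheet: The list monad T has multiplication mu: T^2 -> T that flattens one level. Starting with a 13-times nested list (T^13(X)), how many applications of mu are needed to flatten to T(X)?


Each application of mu: T^2 -> T removes one layer of nesting.
Starting at depth 13 (i.e., T^13(X)), we need to reach T(X).
Number of mu applications = 13 - 1 = 12

12


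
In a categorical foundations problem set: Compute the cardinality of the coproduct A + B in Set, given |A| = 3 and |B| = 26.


In Set, the coproduct A + B is the disjoint union.
|A + B| = |A| + |B| = 3 + 26 = 29

29


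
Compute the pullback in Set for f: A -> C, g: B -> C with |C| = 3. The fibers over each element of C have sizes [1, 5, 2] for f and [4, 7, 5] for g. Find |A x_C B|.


The pullback A x_C B consists of pairs (a, b) with f(a) = g(b).
For each element c in C, the fiber product has |f^-1(c)| * |g^-1(c)| elements.
Summing over C: 1 * 4 + 5 * 7 + 2 * 5
= 4 + 35 + 10 = 49

49


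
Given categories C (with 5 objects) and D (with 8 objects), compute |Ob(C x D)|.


The product category C x D has objects that are pairs (c, d).
Number of pairs = |Ob(C)| * |Ob(D)| = 5 * 8 = 40

40


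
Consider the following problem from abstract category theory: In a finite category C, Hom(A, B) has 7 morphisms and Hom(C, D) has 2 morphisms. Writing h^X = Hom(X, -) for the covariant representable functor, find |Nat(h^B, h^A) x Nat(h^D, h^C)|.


By the Yoneda lemma, Nat(h^B, h^A) is isomorphic to Hom(A, B),
so |Nat(h^B, h^A)| = |Hom(A, B)| and |Nat(h^D, h^C)| = |Hom(C, D)|.
|Hom(A, B)| = 7, |Hom(C, D)| = 2.
|Nat(h^B, h^A) x Nat(h^D, h^C)| = 7 * 2 = 14

14


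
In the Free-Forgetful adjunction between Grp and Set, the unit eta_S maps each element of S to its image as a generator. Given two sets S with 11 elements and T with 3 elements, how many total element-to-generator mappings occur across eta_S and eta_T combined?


The unit eta_X: X -> U(F(X)) of the Free-Forgetful adjunction
maps each element of X to a generator of F(X). For X = S + T (disjoint
union in Set), |S + T| = |S| + |T|.
Total mappings = 11 + 3 = 14.

14


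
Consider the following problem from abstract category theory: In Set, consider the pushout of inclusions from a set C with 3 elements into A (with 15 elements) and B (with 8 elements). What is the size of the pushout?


The pushout A +_C B identifies the images of C in A and B.
|A +_C B| = |A| + |B| - |C| (for injections).
= 15 + 8 - 3 = 20

20


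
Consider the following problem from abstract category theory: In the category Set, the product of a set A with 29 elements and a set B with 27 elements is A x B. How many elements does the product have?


In Set, the product A x B is the Cartesian product.
By the universal property, |A x B| = |A| * |B|.
|A x B| = 29 * 27 = 783

783


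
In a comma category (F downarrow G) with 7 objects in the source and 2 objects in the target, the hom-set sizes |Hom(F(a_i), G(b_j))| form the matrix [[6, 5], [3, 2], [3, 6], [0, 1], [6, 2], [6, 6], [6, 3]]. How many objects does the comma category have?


Objects of (F downarrow G) are triples (a, b, h: F(a)->G(b)).
The count equals the sum of all entries in the hom-matrix.
sum(row 0) = 11
sum(row 1) = 5
sum(row 2) = 9
sum(row 3) = 1
sum(row 4) = 8
sum(row 5) = 12
sum(row 6) = 9
Grand total = 55

55


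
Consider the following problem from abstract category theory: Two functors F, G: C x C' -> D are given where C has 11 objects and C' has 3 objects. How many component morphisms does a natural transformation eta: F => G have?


A natural transformation eta: F => G assigns one component morphism per
object of the domain category.
The domain is the product category C x C', so
|Ob(C x C')| = |Ob(C)| * |Ob(C')| = 11 * 3 = 33.
Therefore eta has 33 component morphisms.

33


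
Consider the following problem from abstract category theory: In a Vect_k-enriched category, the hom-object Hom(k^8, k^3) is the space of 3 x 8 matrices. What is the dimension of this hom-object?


In Vect-enriched categories, Hom(k^n, k^m) is the space of m x n matrices.
dim(Hom(k^8, k^3)) = 3 * 8 = 24

24


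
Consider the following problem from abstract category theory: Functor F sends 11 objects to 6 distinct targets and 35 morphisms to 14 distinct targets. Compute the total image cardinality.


The image of F consists of distinct objects and distinct morphisms.
|Im(F)| on objects = 6
|Im(F)| on morphisms = 14
Total image cardinality = 6 + 14 = 20

20


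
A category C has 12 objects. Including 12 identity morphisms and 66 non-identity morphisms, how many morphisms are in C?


Each object has an identity morphism, giving 12 identities.
Adding the 66 non-identity morphisms:
Total = 12 + 66 = 78

78


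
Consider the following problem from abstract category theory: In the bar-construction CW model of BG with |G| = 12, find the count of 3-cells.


In the bar-construction CW model of BG, the n-cells are indexed by
n-tuples [g_1|...|g_n] of non-identity elements of G (degenerate
simplices with some g_i = e do not contribute cells), so there are
(|G| - 1)^n n-cells.
For dim = 3 with |G| = 12:
cells = (12 - 1)^3 = 11^3 = 1331

1331


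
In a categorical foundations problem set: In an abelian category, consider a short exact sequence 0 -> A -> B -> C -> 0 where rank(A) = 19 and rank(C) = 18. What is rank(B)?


For a short exact sequence 0 -> A -> B -> C -> 0,
rank is additive: rank(B) = rank(A) + rank(C).
rank(B) = 19 + 18 = 37

37


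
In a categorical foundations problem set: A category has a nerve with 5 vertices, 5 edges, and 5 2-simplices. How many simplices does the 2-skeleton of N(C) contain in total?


The 2-skeleton of the nerve N(C) consists of simplices in dimensions 0, 1, 2:
  |N(C)_0| = 5 (objects)
  |N(C)_1| = 5 (morphisms)
  |N(C)_2| = 5 (composable pairs)
Total = 5 + 5 + 5 = 15

15


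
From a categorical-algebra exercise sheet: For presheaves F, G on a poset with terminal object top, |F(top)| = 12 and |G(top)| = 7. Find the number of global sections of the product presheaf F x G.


Global sections of a presheaf on a poset with terminal top satisfy
Gamma(H) ~ H(top). Presheaves admit pointwise products, so
(F x G)(top) = F(top) x G(top) (Cartesian product).
|Gamma(F x G)| = |F(top)| * |G(top)| = 12 * 7 = 84.

84


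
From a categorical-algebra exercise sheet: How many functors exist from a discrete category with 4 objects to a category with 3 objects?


A functor from a discrete category C to D is determined by
where each object maps. Each of the 4 objects of C can map
to any of the 3 objects of D independently.
Number of functors = 3^4 = 81

81


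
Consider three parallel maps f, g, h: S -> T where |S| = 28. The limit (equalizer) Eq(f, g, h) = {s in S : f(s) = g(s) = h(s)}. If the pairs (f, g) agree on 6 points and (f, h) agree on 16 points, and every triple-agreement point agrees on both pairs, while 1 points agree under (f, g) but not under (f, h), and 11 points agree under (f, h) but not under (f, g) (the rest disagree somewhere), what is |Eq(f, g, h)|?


Eq(f, g, h) is the triple-agreement set: points in S where all three
maps take the same value. Using inclusion-exclusion on the pairwise data:
Pair (f, g) agrees on 6 points; pair (f, h) on 16 points.
Points agreeing under (f, g) but not (f, h) = 1; under (f, h) but not (f, g) = 11.
Triple-agreement = agreement-in-(f, g) minus points that agree under (f, g) but not (f, h):
|Eq(f, g, h)| = 6 - 1 = 5
(cross-check via (f, h): 16 - 11 = 5.)

5


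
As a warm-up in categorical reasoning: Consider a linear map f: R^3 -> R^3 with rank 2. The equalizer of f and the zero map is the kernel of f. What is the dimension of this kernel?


The equalizer of f and the zero map is ker(f).
By the rank-nullity theorem: dim(ker(f)) = dim(domain) - rank(f).
dim(ker(f)) = 3 - 2 = 1

1


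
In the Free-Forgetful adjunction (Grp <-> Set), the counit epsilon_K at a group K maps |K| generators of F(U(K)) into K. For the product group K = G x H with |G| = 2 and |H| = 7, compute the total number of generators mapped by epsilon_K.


The counit epsilon_K: F(U(K)) -> K of the Free-Forgetful adjunction
maps |K| generators of F(U(K)) into K. For K = G x H (the product group),
|G x H| = |G| * |H|.
Total generators mapped = 2 * 7 = 14.

14


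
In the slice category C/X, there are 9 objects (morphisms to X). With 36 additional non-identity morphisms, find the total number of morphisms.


In the slice category C/X, objects are morphisms to X.
Identity morphisms: 9 (one per object of C/X).
Non-identity morphisms: 36.
Total = 9 + 36 = 45

45


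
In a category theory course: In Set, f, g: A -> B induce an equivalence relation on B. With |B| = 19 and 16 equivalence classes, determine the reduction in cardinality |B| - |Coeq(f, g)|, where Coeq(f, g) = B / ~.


The coequalizer Coeq(f, g) = B / ~ has one element per equivalence class.
|B| = 19, |Coeq(f, g)| = 16.
|B| - |Coeq(f, g)| = 19 - 16 = 3.

3


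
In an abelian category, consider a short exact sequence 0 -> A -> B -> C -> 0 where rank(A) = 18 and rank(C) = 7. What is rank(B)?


For a short exact sequence 0 -> A -> B -> C -> 0,
rank is additive: rank(B) = rank(A) + rank(C).
rank(B) = 18 + 7 = 25

25


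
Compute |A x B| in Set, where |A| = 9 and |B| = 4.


In Set, the product A x B is the Cartesian product.
By the universal property, |A x B| = |A| * |B|.
|A x B| = 9 * 4 = 36

36


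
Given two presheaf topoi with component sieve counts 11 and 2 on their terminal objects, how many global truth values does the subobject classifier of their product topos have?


In a product of presheaf topoi E_1 x E_2, the subobject classifier
is Omega = Omega_1 x Omega_2 (componentwise), so
|Omega(top)| = |Omega_1(top_1)| * |Omega_2(top_2)|.
= 11 * 2 = 22.

22


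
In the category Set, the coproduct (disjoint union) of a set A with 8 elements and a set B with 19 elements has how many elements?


In Set, the coproduct A + B is the disjoint union.
|A + B| = |A| + |B| = 8 + 19 = 27

27


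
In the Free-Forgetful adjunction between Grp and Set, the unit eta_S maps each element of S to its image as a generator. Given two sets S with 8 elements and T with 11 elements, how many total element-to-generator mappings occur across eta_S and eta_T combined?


The unit eta_X: X -> U(F(X)) of the Free-Forgetful adjunction
maps each element of X to a generator of F(X). For X = S + T (disjoint
union in Set), |S + T| = |S| + |T|.
Total mappings = 8 + 11 = 19.

19


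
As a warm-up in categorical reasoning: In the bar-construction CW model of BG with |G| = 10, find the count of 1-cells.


In the bar-construction CW model of BG, the n-cells are indexed by
n-tuples [g_1|...|g_n] of non-identity elements of G (degenerate
simplices with some g_i = e do not contribute cells), so there are
(|G| - 1)^n n-cells.
For dim = 1 with |G| = 10:
cells = (10 - 1)^1 = 9^1 = 9

9


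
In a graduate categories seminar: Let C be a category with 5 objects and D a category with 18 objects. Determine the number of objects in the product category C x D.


The product category C x D has objects that are pairs (c, d).
Number of pairs = |Ob(C)| * |Ob(D)| = 5 * 18 = 90

90


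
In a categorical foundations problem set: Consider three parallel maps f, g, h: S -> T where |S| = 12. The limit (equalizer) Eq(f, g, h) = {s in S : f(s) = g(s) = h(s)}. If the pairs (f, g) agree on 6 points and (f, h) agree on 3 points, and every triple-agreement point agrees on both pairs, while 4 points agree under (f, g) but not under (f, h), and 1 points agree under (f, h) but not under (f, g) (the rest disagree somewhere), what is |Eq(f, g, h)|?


Eq(f, g, h) is the triple-agreement set: points in S where all three
maps take the same value. Using inclusion-exclusion on the pairwise data:
Pair (f, g) agrees on 6 points; pair (f, h) on 3 points.
Points agreeing under (f, g) but not (f, h) = 4; under (f, h) but not (f, g) = 1.
Triple-agreement = agreement-in-(f, g) minus points that agree under (f, g) but not (f, h):
|Eq(f, g, h)| = 6 - 4 = 2
(cross-check via (f, h): 3 - 1 = 2.)

2


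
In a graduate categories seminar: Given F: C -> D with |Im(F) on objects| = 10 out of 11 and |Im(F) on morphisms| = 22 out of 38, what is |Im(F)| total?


The image of F consists of distinct objects and distinct morphisms.
|Im(F)| on objects = 10
|Im(F)| on morphisms = 22
Total image cardinality = 10 + 22 = 32

32


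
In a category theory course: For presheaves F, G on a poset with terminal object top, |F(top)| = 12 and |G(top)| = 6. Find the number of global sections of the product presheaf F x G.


Global sections of a presheaf on a poset with terminal top satisfy
Gamma(H) ~ H(top). Presheaves admit pointwise products, so
(F x G)(top) = F(top) x G(top) (Cartesian product).
|Gamma(F x G)| = |F(top)| * |G(top)| = 12 * 6 = 72.

72


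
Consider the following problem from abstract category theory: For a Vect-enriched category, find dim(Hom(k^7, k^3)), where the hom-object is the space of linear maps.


In Vect-enriched categories, Hom(k^n, k^m) is the space of m x n matrices.
dim(Hom(k^7, k^3)) = 3 * 7 = 21

21


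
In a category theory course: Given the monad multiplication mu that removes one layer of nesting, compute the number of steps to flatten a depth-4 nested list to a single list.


Each application of mu: T^2 -> T removes one layer of nesting.
Starting at depth 4 (i.e., T^4(X)), we need to reach T(X).
Number of mu applications = 4 - 1 = 3

3


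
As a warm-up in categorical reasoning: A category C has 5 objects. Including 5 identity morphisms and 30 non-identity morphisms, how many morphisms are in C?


Each object has an identity morphism, giving 5 identities.
Adding the 30 non-identity morphisms:
Total = 5 + 30 = 35

35


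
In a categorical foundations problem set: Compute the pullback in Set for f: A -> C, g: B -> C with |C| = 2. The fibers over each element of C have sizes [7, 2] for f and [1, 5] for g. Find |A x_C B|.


The pullback A x_C B consists of pairs (a, b) with f(a) = g(b).
For each element c in C, the fiber product has |f^-1(c)| * |g^-1(c)| elements.
Summing over C: 7 * 1 + 2 * 5
= 7 + 10 = 17

17


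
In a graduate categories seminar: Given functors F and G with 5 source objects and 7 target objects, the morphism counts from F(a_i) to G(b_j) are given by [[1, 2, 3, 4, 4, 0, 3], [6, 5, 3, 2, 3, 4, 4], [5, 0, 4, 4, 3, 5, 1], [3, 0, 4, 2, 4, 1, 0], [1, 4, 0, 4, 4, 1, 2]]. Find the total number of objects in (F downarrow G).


Objects of (F downarrow G) are triples (a, b, h: F(a)->G(b)).
The count equals the sum of all entries in the hom-matrix.
sum(row 0) = 17
sum(row 1) = 27
sum(row 2) = 22
sum(row 3) = 14
sum(row 4) = 16
Grand total = 96

96


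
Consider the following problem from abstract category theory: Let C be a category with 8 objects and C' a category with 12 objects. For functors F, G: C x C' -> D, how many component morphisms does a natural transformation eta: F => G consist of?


A natural transformation eta: F => G assigns one component morphism per
object of the domain category.
The domain is the product category C x C', so
|Ob(C x C')| = |Ob(C)| * |Ob(C')| = 8 * 12 = 96.
Therefore eta has 96 component morphisms.

96


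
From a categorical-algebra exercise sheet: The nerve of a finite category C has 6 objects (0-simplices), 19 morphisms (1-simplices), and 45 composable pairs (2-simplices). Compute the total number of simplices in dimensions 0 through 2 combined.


The 2-skeleton of the nerve N(C) consists of simplices in dimensions 0, 1, 2:
  |N(C)_0| = 6 (objects)
  |N(C)_1| = 19 (morphisms)
  |N(C)_2| = 45 (composable pairs)
Total = 6 + 19 + 45 = 70

70


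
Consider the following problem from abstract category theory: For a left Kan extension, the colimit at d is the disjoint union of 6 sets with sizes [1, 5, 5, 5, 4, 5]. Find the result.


Pointwise, the left Kan extension (Lan_F H)(d) is the colimit, indexed
by the comma category (F downarrow d), of H composed with the
projection (F downarrow d) -> C. Here that colimit is given
as a coproduct (disjoint union) of sets, so its cardinality is the
sum of the sizes of the summands.
Coproduct of sets with sizes: 1 + 5 + 5 + 5 + 4 + 5
= 25

25


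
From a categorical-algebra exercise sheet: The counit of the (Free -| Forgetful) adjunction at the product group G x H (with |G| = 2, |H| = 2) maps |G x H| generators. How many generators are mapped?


The counit epsilon_K: F(U(K)) -> K of the Free-Forgetful adjunction
maps |K| generators of F(U(K)) into K. For K = G x H (the product group),
|G x H| = |G| * |H|.
Total generators mapped = 2 * 2 = 4.

4


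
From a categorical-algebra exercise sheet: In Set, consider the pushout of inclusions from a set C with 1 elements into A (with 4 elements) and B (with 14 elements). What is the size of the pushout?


The pushout A +_C B identifies the images of C in A and B.
|A +_C B| = |A| + |B| - |C| (for injections).
= 4 + 14 - 1 = 17

17


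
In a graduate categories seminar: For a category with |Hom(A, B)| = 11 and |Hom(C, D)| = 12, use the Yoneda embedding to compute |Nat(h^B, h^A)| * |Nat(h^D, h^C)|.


By the Yoneda lemma, Nat(h^B, h^A) is isomorphic to Hom(A, B),
so |Nat(h^B, h^A)| = |Hom(A, B)| and |Nat(h^D, h^C)| = |Hom(C, D)|.
|Hom(A, B)| = 11, |Hom(C, D)| = 12.
|Nat(h^B, h^A) x Nat(h^D, h^C)| = 11 * 12 = 132

132


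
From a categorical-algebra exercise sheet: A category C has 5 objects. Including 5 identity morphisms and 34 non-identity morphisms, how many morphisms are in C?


Each object has an identity morphism, giving 5 identities.
Adding the 34 non-identity morphisms:
Total = 5 + 34 = 39

39


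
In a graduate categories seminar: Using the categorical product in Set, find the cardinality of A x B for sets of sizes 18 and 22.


In Set, the product A x B is the Cartesian product.
By the universal property, |A x B| = |A| * |B|.
|A x B| = 18 * 22 = 396

396


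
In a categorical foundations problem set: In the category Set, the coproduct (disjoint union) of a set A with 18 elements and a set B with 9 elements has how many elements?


In Set, the coproduct A + B is the disjoint union.
|A + B| = |A| + |B| = 18 + 9 = 27

27


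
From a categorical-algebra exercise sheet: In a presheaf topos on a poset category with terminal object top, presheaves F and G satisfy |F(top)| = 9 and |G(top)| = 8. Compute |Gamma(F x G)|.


Global sections of a presheaf on a poset with terminal top satisfy
Gamma(H) ~ H(top). Presheaves admit pointwise products, so
(F x G)(top) = F(top) x G(top) (Cartesian product).
|Gamma(F x G)| = |F(top)| * |G(top)| = 9 * 8 = 72.

72


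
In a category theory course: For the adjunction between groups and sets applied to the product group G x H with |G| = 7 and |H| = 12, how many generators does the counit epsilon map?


The counit epsilon_K: F(U(K)) -> K of the Free-Forgetful adjunction
maps |K| generators of F(U(K)) into K. For K = G x H (the product group),
|G x H| = |G| * |H|.
Total generators mapped = 7 * 12 = 84.

84


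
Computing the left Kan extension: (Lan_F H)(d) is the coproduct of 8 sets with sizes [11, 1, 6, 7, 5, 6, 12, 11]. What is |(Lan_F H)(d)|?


Pointwise, the left Kan extension (Lan_F H)(d) is the colimit, indexed
by the comma category (F downarrow d), of H composed with the
projection (F downarrow d) -> C. Here that colimit is given
as a coproduct (disjoint union) of sets, so its cardinality is the
sum of the sizes of the summands.
Coproduct of sets with sizes: 11 + 1 + 6 + 7 + 5 + 6 + 12 + 11
= 59

59


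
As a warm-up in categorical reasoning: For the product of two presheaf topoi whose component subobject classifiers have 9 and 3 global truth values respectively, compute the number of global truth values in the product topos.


In a product of presheaf topoi E_1 x E_2, the subobject classifier
is Omega = Omega_1 x Omega_2 (componentwise), so
|Omega(top)| = |Omega_1(top_1)| * |Omega_2(top_2)|.
= 9 * 3 = 27.

27


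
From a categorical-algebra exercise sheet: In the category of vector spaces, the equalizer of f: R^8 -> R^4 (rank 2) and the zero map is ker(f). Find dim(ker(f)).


The equalizer of f and the zero map is ker(f).
By the rank-nullity theorem: dim(ker(f)) = dim(domain) - rank(f).
dim(ker(f)) = 8 - 2 = 6

6


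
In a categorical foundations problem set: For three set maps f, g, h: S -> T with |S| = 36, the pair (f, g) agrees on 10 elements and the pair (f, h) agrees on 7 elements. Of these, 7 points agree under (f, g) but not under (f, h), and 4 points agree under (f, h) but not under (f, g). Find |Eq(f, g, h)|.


Eq(f, g, h) is the triple-agreement set: points in S where all three
maps take the same value. Using inclusion-exclusion on the pairwise data:
Pair (f, g) agrees on 10 points; pair (f, h) on 7 points.
Points agreeing under (f, g) but not (f, h) = 7; under (f, h) but not (f, g) = 4.
Triple-agreement = agreement-in-(f, g) minus points that agree under (f, g) but not (f, h):
|Eq(f, g, h)| = 10 - 7 = 3
(cross-check via (f, h): 7 - 4 = 3.)

3


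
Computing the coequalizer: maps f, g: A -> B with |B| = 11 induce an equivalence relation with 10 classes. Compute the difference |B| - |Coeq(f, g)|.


The coequalizer Coeq(f, g) = B / ~ has one element per equivalence class.
|B| = 11, |Coeq(f, g)| = 10.
|B| - |Coeq(f, g)| = 11 - 10 = 1.

1


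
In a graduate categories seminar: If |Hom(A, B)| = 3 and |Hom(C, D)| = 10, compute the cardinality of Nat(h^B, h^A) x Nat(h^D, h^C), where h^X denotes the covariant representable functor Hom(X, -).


By the Yoneda lemma, Nat(h^B, h^A) is isomorphic to Hom(A, B),
so |Nat(h^B, h^A)| = |Hom(A, B)| and |Nat(h^D, h^C)| = |Hom(C, D)|.
|Hom(A, B)| = 3, |Hom(C, D)| = 10.
|Nat(h^B, h^A) x Nat(h^D, h^C)| = 3 * 10 = 30

30


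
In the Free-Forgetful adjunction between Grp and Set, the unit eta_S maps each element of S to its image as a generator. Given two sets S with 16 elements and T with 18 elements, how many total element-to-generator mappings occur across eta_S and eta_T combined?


The unit eta_X: X -> U(F(X)) of the Free-Forgetful adjunction
maps each element of X to a generator of F(X). For X = S + T (disjoint
union in Set), |S + T| = |S| + |T|.
Total mappings = 16 + 18 = 34.

34


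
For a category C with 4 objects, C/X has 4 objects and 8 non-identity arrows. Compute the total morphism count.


In the slice category C/X, objects are morphisms to X.
Identity morphisms: 4 (one per object of C/X).
Non-identity morphisms: 8.
Total = 4 + 8 = 12

12


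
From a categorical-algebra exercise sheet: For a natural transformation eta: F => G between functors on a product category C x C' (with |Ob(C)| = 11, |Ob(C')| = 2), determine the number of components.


A natural transformation eta: F => G assigns one component morphism per
object of the domain category.
The domain is the product category C x C', so
|Ob(C x C')| = |Ob(C)| * |Ob(C')| = 11 * 2 = 22.
Therefore eta has 22 component morphisms.

22


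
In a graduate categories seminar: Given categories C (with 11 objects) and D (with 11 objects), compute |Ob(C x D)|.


The product category C x D has objects that are pairs (c, d).
Number of pairs = |Ob(C)| * |Ob(D)| = 11 * 11 = 121

121


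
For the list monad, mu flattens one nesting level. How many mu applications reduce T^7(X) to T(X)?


Each application of mu: T^2 -> T removes one layer of nesting.
Starting at depth 7 (i.e., T^7(X)), we need to reach T(X).
Number of mu applications = 7 - 1 = 6

6


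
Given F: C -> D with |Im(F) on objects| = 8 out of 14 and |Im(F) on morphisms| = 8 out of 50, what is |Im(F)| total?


The image of F consists of distinct objects and distinct morphisms.
|Im(F)| on objects = 8
|Im(F)| on morphisms = 8
Total image cardinality = 8 + 8 = 16

16


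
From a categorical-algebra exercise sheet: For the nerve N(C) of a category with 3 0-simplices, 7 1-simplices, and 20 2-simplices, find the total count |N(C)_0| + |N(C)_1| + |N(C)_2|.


The 2-skeleton of the nerve N(C) consists of simplices in dimensions 0, 1, 2:
  |N(C)_0| = 3 (objects)
  |N(C)_1| = 7 (morphisms)
  |N(C)_2| = 20 (composable pairs)
Total = 3 + 7 + 20 = 30

30


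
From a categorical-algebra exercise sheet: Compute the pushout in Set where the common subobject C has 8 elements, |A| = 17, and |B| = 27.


The pushout A +_C B identifies the images of C in A and B.
|A +_C B| = |A| + |B| - |C| (for injections).
= 17 + 27 - 8 = 36

36


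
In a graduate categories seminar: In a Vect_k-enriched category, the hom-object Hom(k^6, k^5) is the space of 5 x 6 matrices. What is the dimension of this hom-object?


In Vect-enriched categories, Hom(k^n, k^m) is the space of m x n matrices.
dim(Hom(k^6, k^5)) = 5 * 6 = 30

30


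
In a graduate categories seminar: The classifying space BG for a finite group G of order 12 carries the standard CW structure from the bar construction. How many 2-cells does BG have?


In the bar-construction CW model of BG, the n-cells are indexed by
n-tuples [g_1|...|g_n] of non-identity elements of G (degenerate
simplices with some g_i = e do not contribute cells), so there are
(|G| - 1)^n n-cells.
For dim = 2 with |G| = 12:
cells = (12 - 1)^2 = 11^2 = 121

121


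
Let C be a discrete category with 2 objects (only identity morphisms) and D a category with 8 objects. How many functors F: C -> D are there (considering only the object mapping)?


A functor from a discrete category C to D is determined by
where each object maps. Each of the 2 objects of C can map
to any of the 8 objects of D independently.
Number of functors = 8^2 = 64

64


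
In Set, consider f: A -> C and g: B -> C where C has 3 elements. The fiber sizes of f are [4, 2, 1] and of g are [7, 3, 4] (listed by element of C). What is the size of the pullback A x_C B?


The pullback A x_C B consists of pairs (a, b) with f(a) = g(b).
For each element c in C, the fiber product has |f^-1(c)| * |g^-1(c)| elements.
Summing over C: 4 * 7 + 2 * 3 + 1 * 4
= 28 + 6 + 4 = 38

38


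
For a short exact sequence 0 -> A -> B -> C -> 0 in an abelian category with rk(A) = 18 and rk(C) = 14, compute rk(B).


For a short exact sequence 0 -> A -> B -> C -> 0,
rank is additive: rank(B) = rank(A) + rank(C).
rank(B) = 18 + 14 = 32

32


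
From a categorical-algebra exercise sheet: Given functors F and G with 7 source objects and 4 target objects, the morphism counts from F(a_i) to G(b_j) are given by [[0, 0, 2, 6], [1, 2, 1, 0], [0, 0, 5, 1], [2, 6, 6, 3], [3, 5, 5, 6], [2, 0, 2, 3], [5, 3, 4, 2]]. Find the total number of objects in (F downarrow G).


Objects of (F downarrow G) are triples (a, b, h: F(a)->G(b)).
The count equals the sum of all entries in the hom-matrix.
sum(row 0) = 8
sum(row 1) = 4
sum(row 2) = 6
sum(row 3) = 17
sum(row 4) = 19
sum(row 5) = 7
sum(row 6) = 14
Grand total = 75

75


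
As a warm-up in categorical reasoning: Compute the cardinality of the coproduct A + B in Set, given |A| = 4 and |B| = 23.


In Set, the coproduct A + B is the disjoint union.
|A + B| = |A| + |B| = 4 + 23 = 27

27


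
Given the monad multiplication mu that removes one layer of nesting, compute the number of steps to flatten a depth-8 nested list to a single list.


Each application of mu: T^2 -> T removes one layer of nesting.
Starting at depth 8 (i.e., T^8(X)), we need to reach T(X).
Number of mu applications = 8 - 1 = 7

7


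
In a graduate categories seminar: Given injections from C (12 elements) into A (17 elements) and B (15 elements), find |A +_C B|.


The pushout A +_C B identifies the images of C in A and B.
|A +_C B| = |A| + |B| - |C| (for injections).
= 17 + 15 - 12 = 20

20


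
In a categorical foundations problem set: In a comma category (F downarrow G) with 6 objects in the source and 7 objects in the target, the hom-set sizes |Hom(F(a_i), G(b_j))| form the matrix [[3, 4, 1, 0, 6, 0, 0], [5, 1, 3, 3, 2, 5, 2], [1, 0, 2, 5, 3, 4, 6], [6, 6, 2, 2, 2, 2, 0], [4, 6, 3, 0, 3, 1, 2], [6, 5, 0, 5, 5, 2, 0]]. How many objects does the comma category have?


Objects of (F downarrow G) are triples (a, b, h: F(a)->G(b)).
The count equals the sum of all entries in the hom-matrix.
sum(row 0) = 14
sum(row 1) = 21
sum(row 2) = 21
sum(row 3) = 20
sum(row 4) = 19
sum(row 5) = 23
Grand total = 118

118


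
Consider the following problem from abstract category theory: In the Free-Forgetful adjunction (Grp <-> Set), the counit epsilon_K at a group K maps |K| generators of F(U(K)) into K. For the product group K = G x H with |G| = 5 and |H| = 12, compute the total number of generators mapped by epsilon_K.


The counit epsilon_K: F(U(K)) -> K of the Free-Forgetful adjunction
maps |K| generators of F(U(K)) into K. For K = G x H (the product group),
|G x H| = |G| * |H|.
Total generators mapped = 5 * 12 = 60.

60
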